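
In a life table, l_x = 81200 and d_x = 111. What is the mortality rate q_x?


q_x = d_x / l_x
= 111 / 81200
= 0.0014


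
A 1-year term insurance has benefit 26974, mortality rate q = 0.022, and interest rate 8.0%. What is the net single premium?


NSP = benefit * q * v
v = 1/(1+i) = 0.925926
NSP = 26974 * 0.022 * 0.925926
= 549.4704


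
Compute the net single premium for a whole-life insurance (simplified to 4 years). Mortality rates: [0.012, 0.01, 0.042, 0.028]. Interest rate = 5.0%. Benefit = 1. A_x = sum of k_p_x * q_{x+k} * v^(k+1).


v = 0.952381
Year 0: k_p_x=1.0, q=0.012, term=0.011429
Year 1: k_p_x=0.988, q=0.01, term=0.008961
Year 2: k_p_x=0.97812, q=0.042, term=0.035487
Year 3: k_p_x=0.937039, q=0.028, term=0.021585
A_x = 0.0775


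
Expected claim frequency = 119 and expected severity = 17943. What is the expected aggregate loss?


E[S] = E[N] * E[X]
= 119 * 17943
= 2.1352e+06


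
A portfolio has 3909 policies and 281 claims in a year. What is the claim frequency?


frequency = claims / policies
= 281 / 3909
= 0.0719


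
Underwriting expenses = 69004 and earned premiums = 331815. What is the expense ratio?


Expense ratio = expenses / premiums
= 69004 / 331815
= 0.208


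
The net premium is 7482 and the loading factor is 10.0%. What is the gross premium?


Gross = net * (1 + loading)
= 7482 * (1 + 0.1)
= 7482 * 1.1
= 8230.2


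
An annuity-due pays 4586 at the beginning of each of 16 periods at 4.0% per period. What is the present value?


PV_due = PMT * (1-(1+i)^(-n))/i * (1+i)
PV_immediate = 53437.4277
PV_due = 53437.4277 * 1.04
= 55574.9248


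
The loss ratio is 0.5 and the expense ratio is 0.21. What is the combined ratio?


Combined ratio = loss ratio + expense ratio
= 0.5 + 0.21
= 0.71


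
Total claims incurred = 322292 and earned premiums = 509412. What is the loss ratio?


Loss ratio = claims / premiums
= 322292 / 509412
= 0.6327


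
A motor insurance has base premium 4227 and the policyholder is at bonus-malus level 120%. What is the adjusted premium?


adjusted = base * BM_level / 100
= 4227 * 120 / 100
= 4227 * 1.2
= 5072.4


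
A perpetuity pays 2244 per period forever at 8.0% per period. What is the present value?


PV = PMT / i
= 2244 / 0.08
= 28050.0


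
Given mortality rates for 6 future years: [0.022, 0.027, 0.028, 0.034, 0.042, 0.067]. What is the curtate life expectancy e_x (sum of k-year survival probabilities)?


e_x = sum_{k=1}^{n} k_p_x
k_p_x values:
  1_p_x = 0.978
  2_p_x = 0.951594
  3_p_x = 0.924949
  4_p_x = 0.893501
  5_p_x = 0.855974
  6_p_x = 0.798624
e_x = 5.4026


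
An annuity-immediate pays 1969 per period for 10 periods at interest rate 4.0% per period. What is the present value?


PV = PMT * (1 - (1+i)^(-n)) / i
= 1969 * (1 - (1+0.04)^(-10)) / 0.04
= 1969 * (1 - 0.675564) / 0.04
= 1969 * 8.110896
= 15970.3538


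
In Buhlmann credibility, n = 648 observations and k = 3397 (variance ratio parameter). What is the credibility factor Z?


Z = n / (n + k)
= 648 / (648 + 3397)
= 648 / 4045
= 0.1602


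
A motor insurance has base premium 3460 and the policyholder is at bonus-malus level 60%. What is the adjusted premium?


adjusted = base * BM_level / 100
= 3460 * 60 / 100
= 3460 * 0.6
= 2076.0


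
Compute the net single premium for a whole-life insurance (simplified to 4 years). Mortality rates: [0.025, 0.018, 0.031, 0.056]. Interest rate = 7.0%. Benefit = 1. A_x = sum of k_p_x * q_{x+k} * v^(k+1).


v = 0.934579
Year 0: k_p_x=1.0, q=0.025, term=0.023364
Year 1: k_p_x=0.975, q=0.018, term=0.015329
Year 2: k_p_x=0.95745, q=0.031, term=0.024228
Year 3: k_p_x=0.927769, q=0.056, term=0.039636
A_x = 0.1026


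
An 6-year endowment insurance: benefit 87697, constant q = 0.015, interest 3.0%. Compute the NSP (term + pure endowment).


Term component = 6873.0687
Pure endowment = 6_p_x * v^6 * benefit = 0.913308 * 0.837484 * 87697 = 67077.794
NSP = 73950.8627


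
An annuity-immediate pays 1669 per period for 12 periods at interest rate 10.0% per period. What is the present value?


PV = PMT * (1 - (1+i)^(-n)) / i
= 1669 * (1 - (1+0.1)^(-12)) / 0.1
= 1669 * (1 - 0.318631) / 0.1
= 1669 * 6.813692
= 11372.0517


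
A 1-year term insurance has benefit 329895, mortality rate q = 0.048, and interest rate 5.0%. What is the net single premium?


NSP = benefit * q * v
v = 1/(1+i) = 0.952381
NSP = 329895 * 0.048 * 0.952381
= 15080.9143


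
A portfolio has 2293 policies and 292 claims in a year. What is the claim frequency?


frequency = claims / policies
= 292 / 2293
= 0.1273


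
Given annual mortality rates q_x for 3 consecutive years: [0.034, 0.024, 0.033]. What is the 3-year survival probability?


p_k = 1 - q_k for each year
Survival = product of (1 - q_k)
= 0.966 * 0.976 * 0.967
= 0.9117


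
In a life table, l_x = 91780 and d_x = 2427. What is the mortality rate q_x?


q_x = d_x / l_x
= 2427 / 91780
= 0.0264


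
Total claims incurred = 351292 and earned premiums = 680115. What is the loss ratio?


Loss ratio = claims / premiums
= 351292 / 680115
= 0.5165


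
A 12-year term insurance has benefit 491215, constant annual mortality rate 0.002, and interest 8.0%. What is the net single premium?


NSP = benefit * sum_{k=0}^{n-1} k_p_x * q * v^(k+1)
With constant q=0.002, v=0.925926
Sum = 0.014934
NSP = 491215 * 0.014934
= 7336.0304


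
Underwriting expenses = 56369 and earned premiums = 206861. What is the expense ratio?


Expense ratio = expenses / premiums
= 56369 / 206861
= 0.2725


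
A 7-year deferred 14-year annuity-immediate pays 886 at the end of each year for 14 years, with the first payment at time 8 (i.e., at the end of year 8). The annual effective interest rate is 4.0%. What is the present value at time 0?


PV at time 7 of the 14-year annuity-immediate:
a_n = 886 * (1-(1+0.04)^(-14))/0.04 = 9358.9269
Discount back 7 years to time 0:
PV = 9358.9269 * (1+0.04)^(-7)
= 9358.9269 * 0.759918
= 7112.0153


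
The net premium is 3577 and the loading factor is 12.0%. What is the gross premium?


Gross = net * (1 + loading)
= 3577 * (1 + 0.12)
= 3577 * 1.12
= 4006.24


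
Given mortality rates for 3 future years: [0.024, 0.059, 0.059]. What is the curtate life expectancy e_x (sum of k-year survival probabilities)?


e_x = sum_{k=1}^{n} k_p_x
k_p_x values:
  1_p_x = 0.976
  2_p_x = 0.918416
  3_p_x = 0.864229
e_x = 2.7586


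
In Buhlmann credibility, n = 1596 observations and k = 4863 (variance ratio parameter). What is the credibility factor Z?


Z = n / (n + k)
= 1596 / (1596 + 4863)
= 1596 / 6459
= 0.2471


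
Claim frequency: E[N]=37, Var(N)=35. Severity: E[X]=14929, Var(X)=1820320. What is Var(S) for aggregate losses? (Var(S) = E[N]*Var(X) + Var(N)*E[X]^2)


Var(S) = E[N]*Var(X) + Var(N)*E[X]^2
= 37*1820320 + 35*14929^2
= 67351840 + 7800626435
= 7.8680e+09


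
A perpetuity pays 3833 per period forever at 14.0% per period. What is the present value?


PV = PMT / i
= 3833 / 0.14
= 27378.5714


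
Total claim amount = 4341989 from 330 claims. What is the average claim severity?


severity = total / number
= 4341989 / 330
= 13157.5424


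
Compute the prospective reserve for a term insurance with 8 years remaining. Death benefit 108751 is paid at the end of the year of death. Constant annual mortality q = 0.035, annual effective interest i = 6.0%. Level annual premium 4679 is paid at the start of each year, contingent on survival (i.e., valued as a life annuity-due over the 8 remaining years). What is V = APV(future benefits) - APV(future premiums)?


v = 1/(1+i) = 0.943396
APV(future benefits) per unit = sum_{k=0}^{7} k_p_x * q * v^(k+1) = 0.194595
APV(future benefits) = 108751 * 0.194595 = 21162.3505
Life annuity-due factor ä_{x:8} = sum_{k=0}^{7} k_p_x * v^k = 5.893435
APV(future premiums) = 4679 * 5.893435 = 27575.3803
V = 21162.3505 - 27575.3803
= -6413.0298


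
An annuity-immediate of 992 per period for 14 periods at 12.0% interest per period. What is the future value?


FV = PMT * ((1+i)^n - 1) / i
= 992 * ((1.12)^14 - 1) / 0.12
= 992 * (4.887112 - 1) / 0.12
= 32133.4616


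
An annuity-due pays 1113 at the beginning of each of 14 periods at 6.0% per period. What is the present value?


PV_due = PMT * (1-(1+i)^(-n))/i * (1+i)
PV_immediate = 10345.3171
PV_due = 10345.3171 * 1.06
= 10966.0361


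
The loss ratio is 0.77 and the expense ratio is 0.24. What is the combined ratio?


Combined ratio = loss ratio + expense ratio
= 0.77 + 0.24
= 1.01


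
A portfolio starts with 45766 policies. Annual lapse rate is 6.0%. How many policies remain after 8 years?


remaining = initial * (1 - lapse)^years
= 45766 * (1 - 0.06)^8
= 45766 * 0.609569
= 27897.532


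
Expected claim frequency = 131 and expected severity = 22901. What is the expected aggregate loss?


E[S] = E[N] * E[X]
= 131 * 22901
= 3.0000e+06


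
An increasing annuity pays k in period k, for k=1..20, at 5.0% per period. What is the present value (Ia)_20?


(Ia)_n = sum_{k=1}^{n} k * v^k, v = 1/(1+i)
v = 0.952381
Sum computed term by term:
(Ia)_20 = 110.9506


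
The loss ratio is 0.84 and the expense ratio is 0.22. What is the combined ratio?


Combined ratio = loss ratio + expense ratio
= 0.84 + 0.22
= 1.06


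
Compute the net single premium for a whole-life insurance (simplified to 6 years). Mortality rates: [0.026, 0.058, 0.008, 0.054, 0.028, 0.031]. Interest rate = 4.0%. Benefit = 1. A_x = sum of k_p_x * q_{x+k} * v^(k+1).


v = 0.961538
Year 0: k_p_x=1.0, q=0.026, term=0.025
Year 1: k_p_x=0.974, q=0.058, term=0.05223
Year 2: k_p_x=0.917508, q=0.008, term=0.006525
Year 3: k_p_x=0.910168, q=0.054, term=0.042013
Year 4: k_p_x=0.861019, q=0.028, term=0.019815
Year 5: k_p_x=0.83691, q=0.031, term=0.020504
A_x = 0.1661


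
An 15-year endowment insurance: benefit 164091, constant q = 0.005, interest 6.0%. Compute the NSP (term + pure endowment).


Term component = 7736.9901
Pure endowment = 15_p_x * v^15 * benefit = 0.927569 * 0.417265 * 164091 = 63510.1289
NSP = 71247.1189


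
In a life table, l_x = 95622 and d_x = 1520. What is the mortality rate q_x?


q_x = d_x / l_x
= 1520 / 95622
= 0.0159


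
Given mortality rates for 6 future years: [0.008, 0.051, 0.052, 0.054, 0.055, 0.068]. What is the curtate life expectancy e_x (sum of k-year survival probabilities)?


e_x = sum_{k=1}^{n} k_p_x
k_p_x values:
  1_p_x = 0.992
  2_p_x = 0.941408
  3_p_x = 0.892455
  4_p_x = 0.844262
  5_p_x = 0.797828
  6_p_x = 0.743576
e_x = 5.2115


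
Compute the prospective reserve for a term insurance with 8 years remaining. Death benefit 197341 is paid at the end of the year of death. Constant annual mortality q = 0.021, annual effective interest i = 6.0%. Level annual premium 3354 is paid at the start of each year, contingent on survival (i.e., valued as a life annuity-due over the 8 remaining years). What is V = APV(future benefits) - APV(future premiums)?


v = 1/(1+i) = 0.943396
APV(future benefits) per unit = sum_{k=0}^{7} k_p_x * q * v^(k+1) = 0.121998
APV(future benefits) = 197341 * 0.121998 = 24075.1506
Life annuity-due factor ä_{x:8} = sum_{k=0}^{7} k_p_x * v^k = 6.15798
APV(future premiums) = 3354 * 6.15798 = 20653.8642
V = 24075.1506 - 20653.8642
= 3421.2864


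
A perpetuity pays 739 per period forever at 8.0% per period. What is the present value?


PV = PMT / i
= 739 / 0.08
= 9237.5


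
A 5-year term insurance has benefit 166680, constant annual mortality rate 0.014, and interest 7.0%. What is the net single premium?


NSP = benefit * sum_{k=0}^{n-1} k_p_x * q * v^(k+1)
With constant q=0.014, v=0.934579
Sum = 0.055924
NSP = 166680 * 0.055924
= 9321.4353


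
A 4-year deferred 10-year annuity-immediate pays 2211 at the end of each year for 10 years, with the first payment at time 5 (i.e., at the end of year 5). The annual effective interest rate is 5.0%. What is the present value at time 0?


PV at time 4 of the 10-year annuity-immediate:
a_n = 2211 * (1-(1+0.05)^(-10))/0.05 = 17072.7559
Discount back 4 years to time 0:
PV = 17072.7559 * (1+0.05)^(-4)
= 17072.7559 * 0.822702
= 14045.7986


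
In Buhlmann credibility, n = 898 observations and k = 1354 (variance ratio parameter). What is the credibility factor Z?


Z = n / (n + k)
= 898 / (898 + 1354)
= 898 / 2252
= 0.3988


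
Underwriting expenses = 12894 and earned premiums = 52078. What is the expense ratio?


Expense ratio = expenses / premiums
= 12894 / 52078
= 0.2476


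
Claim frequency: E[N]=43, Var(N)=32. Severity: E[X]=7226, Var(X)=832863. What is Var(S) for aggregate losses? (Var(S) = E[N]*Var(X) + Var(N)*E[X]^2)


Var(S) = E[N]*Var(X) + Var(N)*E[X]^2
= 43*832863 + 32*7226^2
= 35813109 + 1670882432
= 1.7067e+09


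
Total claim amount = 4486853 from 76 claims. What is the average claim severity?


severity = total / number
= 4486853 / 76
= 59037.5395


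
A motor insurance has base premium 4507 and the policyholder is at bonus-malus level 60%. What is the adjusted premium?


adjusted = base * BM_level / 100
= 4507 * 60 / 100
= 4507 * 0.6
= 2704.2


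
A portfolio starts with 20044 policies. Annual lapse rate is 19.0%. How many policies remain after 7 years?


remaining = initial * (1 - lapse)^years
= 20044 * (1 - 0.19)^7
= 20044 * 0.228768
= 4585.4243


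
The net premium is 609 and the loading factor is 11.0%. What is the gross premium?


Gross = net * (1 + loading)
= 609 * (1 + 0.11)
= 609 * 1.11
= 675.99


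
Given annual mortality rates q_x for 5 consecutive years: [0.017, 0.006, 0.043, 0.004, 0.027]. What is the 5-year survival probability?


p_k = 1 - q_k for each year
Survival = product of (1 - q_k)
= 0.983 * 0.994 * 0.957 * 0.996 * 0.973
= 0.9062


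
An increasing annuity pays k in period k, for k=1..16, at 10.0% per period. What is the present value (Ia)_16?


(Ia)_n = sum_{k=1}^{n} k * v^k, v = 1/(1+i)
v = 0.909091
Sum computed term by term:
(Ia)_16 = 51.2401


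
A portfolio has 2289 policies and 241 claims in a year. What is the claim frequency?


frequency = claims / policies
= 241 / 2289
= 0.1053


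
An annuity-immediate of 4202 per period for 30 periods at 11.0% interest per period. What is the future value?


FV = PMT * ((1+i)^n - 1) / i
= 4202 * ((1.11)^30 - 1) / 0.11
= 4202 * (22.892297 - 1) / 0.11
= 836285.729


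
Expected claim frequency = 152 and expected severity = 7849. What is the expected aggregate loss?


E[S] = E[N] * E[X]
= 152 * 7849
= 1.1930e+06


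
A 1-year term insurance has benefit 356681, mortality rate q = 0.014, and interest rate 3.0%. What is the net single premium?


NSP = benefit * q * v
v = 1/(1+i) = 0.970874
NSP = 356681 * 0.014 * 0.970874
= 4848.0913


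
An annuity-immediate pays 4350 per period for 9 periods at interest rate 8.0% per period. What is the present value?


PV = PMT * (1 - (1+i)^(-n)) / i
= 4350 * (1 - (1+0.08)^(-9)) / 0.08
= 4350 * (1 - 0.500249) / 0.08
= 4350 * 6.246888
= 27173.9624


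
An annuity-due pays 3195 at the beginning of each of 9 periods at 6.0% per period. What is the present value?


PV_due = PMT * (1-(1+i)^(-n))/i * (1+i)
PV_immediate = 21731.4068
PV_due = 21731.4068 * 1.06
= 23035.2912


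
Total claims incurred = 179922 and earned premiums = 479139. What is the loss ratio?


Loss ratio = claims / premiums
= 179922 / 479139
= 0.3755


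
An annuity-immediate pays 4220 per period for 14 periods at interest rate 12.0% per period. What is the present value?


PV = PMT * (1 - (1+i)^(-n)) / i
= 4220 * (1 - (1+0.12)^(-14)) / 0.12
= 4220 * (1 - 0.20462) / 0.12
= 4220 * 6.628168
= 27970.8699


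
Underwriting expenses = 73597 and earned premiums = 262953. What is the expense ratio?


Expense ratio = expenses / premiums
= 73597 / 262953
= 0.2799


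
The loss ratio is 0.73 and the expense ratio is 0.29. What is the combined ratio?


Combined ratio = loss ratio + expense ratio
= 0.73 + 0.29
= 1.02


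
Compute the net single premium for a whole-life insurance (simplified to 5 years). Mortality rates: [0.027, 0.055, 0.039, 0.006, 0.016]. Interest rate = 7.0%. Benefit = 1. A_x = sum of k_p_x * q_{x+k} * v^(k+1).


v = 0.934579
Year 0: k_p_x=1.0, q=0.027, term=0.025234
Year 1: k_p_x=0.973, q=0.055, term=0.046742
Year 2: k_p_x=0.919485, q=0.039, term=0.029272
Year 3: k_p_x=0.883625, q=0.006, term=0.004045
Year 4: k_p_x=0.878323, q=0.016, term=0.01002
A_x = 0.1153


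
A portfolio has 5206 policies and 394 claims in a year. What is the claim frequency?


frequency = claims / policies
= 394 / 5206
= 0.0757


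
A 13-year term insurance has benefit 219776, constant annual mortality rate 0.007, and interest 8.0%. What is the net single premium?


NSP = benefit * sum_{k=0}^{n-1} k_p_x * q * v^(k+1)
With constant q=0.007, v=0.925926
Sum = 0.053457
NSP = 219776 * 0.053457
= 11748.54


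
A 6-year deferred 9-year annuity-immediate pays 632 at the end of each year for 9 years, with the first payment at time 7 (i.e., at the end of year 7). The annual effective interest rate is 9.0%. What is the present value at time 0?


PV at time 6 of the 9-year annuity-immediate:
a_n = 632 * (1-(1+0.09)^(-9))/0.09 = 3788.996
Discount back 6 years to time 0:
PV = 3788.996 * (1+0.09)^(-6)
= 3788.996 * 0.596267
= 2259.2545


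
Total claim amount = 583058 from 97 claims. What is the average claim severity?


severity = total / number
= 583058 / 97
= 6010.9072


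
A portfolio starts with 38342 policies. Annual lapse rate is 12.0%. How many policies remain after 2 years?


remaining = initial * (1 - lapse)^years
= 38342 * (1 - 0.12)^2
= 38342 * 0.7744
= 29692.0448


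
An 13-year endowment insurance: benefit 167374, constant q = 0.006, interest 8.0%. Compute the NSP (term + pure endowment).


Term component = 7706.6665
Pure endowment = 13_p_x * v^13 * benefit = 0.924747 * 0.367698 * 167374 = 56911.7803
NSP = 64618.4468


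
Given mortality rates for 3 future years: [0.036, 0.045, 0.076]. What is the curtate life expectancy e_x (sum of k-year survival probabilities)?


e_x = sum_{k=1}^{n} k_p_x
k_p_x values:
  1_p_x = 0.964
  2_p_x = 0.92062
  3_p_x = 0.850653
e_x = 2.7353


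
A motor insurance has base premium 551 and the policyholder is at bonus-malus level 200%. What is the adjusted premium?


adjusted = base * BM_level / 100
= 551 * 200 / 100
= 551 * 2.0
= 1102.0


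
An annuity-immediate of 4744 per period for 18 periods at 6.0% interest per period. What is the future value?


FV = PMT * ((1+i)^n - 1) / i
= 4744 * ((1.06)^18 - 1) / 0.06
= 4744 * (2.854339 - 1) / 0.06
= 146616.4157


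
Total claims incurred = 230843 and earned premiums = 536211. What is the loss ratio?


Loss ratio = claims / premiums
= 230843 / 536211
= 0.4305


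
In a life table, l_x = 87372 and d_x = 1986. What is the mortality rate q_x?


q_x = d_x / l_x
= 1986 / 87372
= 0.0227


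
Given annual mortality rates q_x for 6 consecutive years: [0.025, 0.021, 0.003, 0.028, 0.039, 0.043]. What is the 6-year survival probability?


p_k = 1 - q_k for each year
Survival = product of (1 - q_k)
= 0.975 * 0.979 * 0.997 * 0.972 * 0.961 * 0.957
= 0.8507


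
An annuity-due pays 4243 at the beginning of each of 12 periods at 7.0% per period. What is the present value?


PV_due = PMT * (1-(1+i)^(-n))/i * (1+i)
PV_immediate = 33700.818
PV_due = 33700.818 * 1.07
= 36059.8752


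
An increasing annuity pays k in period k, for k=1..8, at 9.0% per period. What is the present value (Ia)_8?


(Ia)_n = sum_{k=1}^{n} k * v^k, v = 1/(1+i)
v = 0.917431
Sum computed term by term:
(Ia)_8 = 22.4225


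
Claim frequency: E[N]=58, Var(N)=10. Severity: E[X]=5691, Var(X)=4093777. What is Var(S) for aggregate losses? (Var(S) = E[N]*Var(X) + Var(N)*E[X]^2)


Var(S) = E[N]*Var(X) + Var(N)*E[X]^2
= 58*4093777 + 10*5691^2
= 237439066 + 323874810
= 5.6131e+08


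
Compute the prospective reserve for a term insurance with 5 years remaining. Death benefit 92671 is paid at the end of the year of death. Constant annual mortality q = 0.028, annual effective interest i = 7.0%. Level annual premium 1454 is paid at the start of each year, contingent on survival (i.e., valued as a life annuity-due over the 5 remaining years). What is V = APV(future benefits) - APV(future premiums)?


v = 1/(1+i) = 0.934579
APV(future benefits) per unit = sum_{k=0}^{4} k_p_x * q * v^(k+1) = 0.10897
APV(future benefits) = 92671 * 0.10897 = 10098.3962
Life annuity-due factor ä_{x:5} = sum_{k=0}^{4} k_p_x * v^k = 4.164226
APV(future premiums) = 1454 * 4.164226 = 6054.7848
V = 10098.3962 - 6054.7848
= 4043.6114


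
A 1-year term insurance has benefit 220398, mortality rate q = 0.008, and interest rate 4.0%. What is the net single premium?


NSP = benefit * q * v
v = 1/(1+i) = 0.961538
NSP = 220398 * 0.008 * 0.961538
= 1695.3692


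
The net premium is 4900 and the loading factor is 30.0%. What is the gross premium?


Gross = net * (1 + loading)
= 4900 * (1 + 0.3)
= 4900 * 1.3
= 6370.0


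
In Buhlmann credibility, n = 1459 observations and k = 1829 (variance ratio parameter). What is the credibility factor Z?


Z = n / (n + k)
= 1459 / (1459 + 1829)
= 1459 / 3288
= 0.4437


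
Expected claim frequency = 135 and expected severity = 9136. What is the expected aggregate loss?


E[S] = E[N] * E[X]
= 135 * 9136
= 1.2334e+06


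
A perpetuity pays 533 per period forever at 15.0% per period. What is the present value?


PV = PMT / i
= 533 / 0.15
= 3553.3333


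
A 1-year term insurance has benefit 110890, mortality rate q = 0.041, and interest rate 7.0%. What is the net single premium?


NSP = benefit * q * v
v = 1/(1+i) = 0.934579
NSP = 110890 * 0.041 * 0.934579
= 4249.0561


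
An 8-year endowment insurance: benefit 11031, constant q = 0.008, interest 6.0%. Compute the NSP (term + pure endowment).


Term component = 534.206
Pure endowment = 8_p_x * v^8 * benefit = 0.937764 * 0.627412 * 11031 = 6490.2487
NSP = 7024.4547


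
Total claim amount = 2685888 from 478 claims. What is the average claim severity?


severity = total / number
= 2685888 / 478
= 5619.0126


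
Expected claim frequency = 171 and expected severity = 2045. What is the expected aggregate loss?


E[S] = E[N] * E[X]
= 171 * 2045
= 349695


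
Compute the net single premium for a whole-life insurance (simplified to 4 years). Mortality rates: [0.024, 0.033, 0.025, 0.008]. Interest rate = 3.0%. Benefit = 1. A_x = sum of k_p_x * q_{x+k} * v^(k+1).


v = 0.970874
Year 0: k_p_x=1.0, q=0.024, term=0.023301
Year 1: k_p_x=0.976, q=0.033, term=0.030359
Year 2: k_p_x=0.943792, q=0.025, term=0.021593
Year 3: k_p_x=0.920197, q=0.008, term=0.006541
A_x = 0.0818


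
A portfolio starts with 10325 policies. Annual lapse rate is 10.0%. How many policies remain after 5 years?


remaining = initial * (1 - lapse)^years
= 10325 * (1 - 0.1)^5
= 10325 * 0.59049
= 6096.8093


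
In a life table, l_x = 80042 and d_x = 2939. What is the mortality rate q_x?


q_x = d_x / l_x
= 2939 / 80042
= 0.0367


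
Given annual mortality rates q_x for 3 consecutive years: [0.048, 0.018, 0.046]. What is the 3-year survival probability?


p_k = 1 - q_k for each year
Survival = product of (1 - q_k)
= 0.952 * 0.982 * 0.954
= 0.8919


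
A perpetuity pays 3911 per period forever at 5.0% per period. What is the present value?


PV = PMT / i
= 3911 / 0.05
= 78220.0


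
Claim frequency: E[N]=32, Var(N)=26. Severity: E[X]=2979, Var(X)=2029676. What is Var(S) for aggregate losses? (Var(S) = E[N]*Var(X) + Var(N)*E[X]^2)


Var(S) = E[N]*Var(X) + Var(N)*E[X]^2
= 32*2029676 + 26*2979^2
= 64949632 + 230735466
= 2.9569e+08


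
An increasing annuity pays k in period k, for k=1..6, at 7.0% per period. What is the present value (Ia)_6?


(Ia)_n = sum_{k=1}^{n} k * v^k, v = 1/(1+i)
v = 0.934579
Sum computed term by term:
(Ia)_6 = 15.7449


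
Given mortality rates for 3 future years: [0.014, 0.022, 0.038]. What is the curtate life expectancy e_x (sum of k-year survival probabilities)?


e_x = sum_{k=1}^{n} k_p_x
k_p_x values:
  1_p_x = 0.986
  2_p_x = 0.964308
  3_p_x = 0.927664
e_x = 2.878


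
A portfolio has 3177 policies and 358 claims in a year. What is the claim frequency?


frequency = claims / policies
= 358 / 3177
= 0.1127


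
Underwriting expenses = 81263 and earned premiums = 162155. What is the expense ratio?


Expense ratio = expenses / premiums
= 81263 / 162155
= 0.5011


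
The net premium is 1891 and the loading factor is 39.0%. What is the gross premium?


Gross = net * (1 + loading)
= 1891 * (1 + 0.39)
= 1891 * 1.39
= 2628.49


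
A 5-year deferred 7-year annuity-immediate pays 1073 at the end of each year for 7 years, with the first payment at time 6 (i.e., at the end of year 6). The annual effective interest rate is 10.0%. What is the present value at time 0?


PV at time 5 of the 7-year annuity-immediate:
a_n = 1073 * (1-(1+0.1)^(-7))/0.1 = 5223.8134
Discount back 5 years to time 0:
PV = 5223.8134 * (1+0.1)^(-5)
= 5223.8134 * 0.620921
= 3243.5771


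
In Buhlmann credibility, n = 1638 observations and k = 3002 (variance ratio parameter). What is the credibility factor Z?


Z = n / (n + k)
= 1638 / (1638 + 3002)
= 1638 / 4640
= 0.353


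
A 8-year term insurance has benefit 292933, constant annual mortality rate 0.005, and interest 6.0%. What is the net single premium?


NSP = benefit * sum_{k=0}^{n-1} k_p_x * q * v^(k+1)
With constant q=0.005, v=0.943396
Sum = 0.030558
NSP = 292933 * 0.030558
= 8951.3407


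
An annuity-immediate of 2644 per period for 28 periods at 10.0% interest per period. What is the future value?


FV = PMT * ((1+i)^n - 1) / i
= 2644 * ((1.1)^28 - 1) / 0.1
= 2644 * (14.420994 - 1) / 0.1
= 354851.0711


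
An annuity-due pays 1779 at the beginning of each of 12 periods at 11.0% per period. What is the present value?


PV_due = PMT * (1-(1+i)^(-n))/i * (1+i)
PV_immediate = 11549.9016
PV_due = 11549.9016 * 1.11
= 12820.3908


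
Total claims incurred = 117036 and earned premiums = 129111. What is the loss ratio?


Loss ratio = claims / premiums
= 117036 / 129111
= 0.9065


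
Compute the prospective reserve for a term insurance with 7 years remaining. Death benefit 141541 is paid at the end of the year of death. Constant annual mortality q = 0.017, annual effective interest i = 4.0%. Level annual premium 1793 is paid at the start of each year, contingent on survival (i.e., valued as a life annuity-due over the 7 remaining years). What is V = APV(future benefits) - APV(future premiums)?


v = 1/(1+i) = 0.961538
APV(future benefits) per unit = sum_{k=0}^{6} k_p_x * q * v^(k+1) = 0.097237
APV(future benefits) = 141541 * 0.097237 = 13762.9799
Life annuity-due factor ä_{x:7} = sum_{k=0}^{6} k_p_x * v^k = 5.948598
APV(future premiums) = 1793 * 5.948598 = 10665.8365
V = 13762.9799 - 10665.8365
= 3097.1434


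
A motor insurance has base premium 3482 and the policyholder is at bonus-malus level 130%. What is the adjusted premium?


adjusted = base * BM_level / 100
= 3482 * 130 / 100
= 3482 * 1.3
= 4526.6


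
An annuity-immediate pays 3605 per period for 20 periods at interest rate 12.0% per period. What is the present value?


PV = PMT * (1 - (1+i)^(-n)) / i
= 3605 * (1 - (1+0.12)^(-20)) / 0.12
= 3605 * (1 - 0.103667) / 0.12
= 3605 * 7.469444
= 26927.3443


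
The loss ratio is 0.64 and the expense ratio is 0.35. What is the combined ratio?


Combined ratio = loss ratio + expense ratio
= 0.64 + 0.35
= 0.99


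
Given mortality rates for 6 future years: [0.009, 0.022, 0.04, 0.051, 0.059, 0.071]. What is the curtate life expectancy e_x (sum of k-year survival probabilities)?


e_x = sum_{k=1}^{n} k_p_x
k_p_x values:
  1_p_x = 0.991
  2_p_x = 0.969198
  3_p_x = 0.93043
  4_p_x = 0.882978
  5_p_x = 0.830882
  6_p_x = 0.77189
e_x = 5.3764


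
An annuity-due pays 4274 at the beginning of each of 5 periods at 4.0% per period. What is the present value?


PV_due = PMT * (1-(1+i)^(-n))/i * (1+i)
PV_immediate = 19027.0886
PV_due = 19027.0886 * 1.04
= 19788.1722


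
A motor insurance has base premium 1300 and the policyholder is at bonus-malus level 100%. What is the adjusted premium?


adjusted = base * BM_level / 100
= 1300 * 100 / 100
= 1300 * 1.0
= 1300.0


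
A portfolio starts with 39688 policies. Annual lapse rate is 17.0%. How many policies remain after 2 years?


remaining = initial * (1 - lapse)^years
= 39688 * (1 - 0.17)^2
= 39688 * 0.6889
= 27341.0632


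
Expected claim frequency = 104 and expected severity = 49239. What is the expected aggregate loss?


E[S] = E[N] * E[X]
= 104 * 49239
= 5.1209e+06


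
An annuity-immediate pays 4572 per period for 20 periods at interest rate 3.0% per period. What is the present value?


PV = PMT * (1 - (1+i)^(-n)) / i
= 4572 * (1 - (1+0.03)^(-20)) / 0.03
= 4572 * (1 - 0.553676) / 0.03
= 4572 * 14.877475
= 68019.8151


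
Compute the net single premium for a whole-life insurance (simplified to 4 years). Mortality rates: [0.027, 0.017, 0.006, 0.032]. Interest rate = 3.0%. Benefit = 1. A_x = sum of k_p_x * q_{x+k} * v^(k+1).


v = 0.970874
Year 0: k_p_x=1.0, q=0.027, term=0.026214
Year 1: k_p_x=0.973, q=0.017, term=0.015591
Year 2: k_p_x=0.956459, q=0.006, term=0.005252
Year 3: k_p_x=0.95072, q=0.032, term=0.02703
A_x = 0.0741


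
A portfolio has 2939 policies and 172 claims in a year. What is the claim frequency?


frequency = claims / policies
= 172 / 2939
= 0.0585


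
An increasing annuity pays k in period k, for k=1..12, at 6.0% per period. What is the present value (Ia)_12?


(Ia)_n = sum_{k=1}^{n} k * v^k, v = 1/(1+i)
v = 0.943396
Sum computed term by term:
(Ia)_12 = 48.7207


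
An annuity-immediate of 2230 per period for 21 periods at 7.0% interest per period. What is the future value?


FV = PMT * ((1+i)^n - 1) / i
= 2230 * ((1.07)^21 - 1) / 0.07
= 2230 * (4.140562 - 1) / 0.07
= 100049.3442


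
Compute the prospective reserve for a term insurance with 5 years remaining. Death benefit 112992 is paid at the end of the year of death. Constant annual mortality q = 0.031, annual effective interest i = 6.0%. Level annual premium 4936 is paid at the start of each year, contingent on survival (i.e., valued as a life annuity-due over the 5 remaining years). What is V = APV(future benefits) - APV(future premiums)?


v = 1/(1+i) = 0.943396
APV(future benefits) per unit = sum_{k=0}^{4} k_p_x * q * v^(k+1) = 0.123184
APV(future benefits) = 112992 * 0.123184 = 13918.8155
Life annuity-due factor ä_{x:5} = sum_{k=0}^{4} k_p_x * v^k = 4.212101
APV(future premiums) = 4936 * 4.212101 = 20790.9295
V = 13918.8155 - 20790.9295
= -6872.114


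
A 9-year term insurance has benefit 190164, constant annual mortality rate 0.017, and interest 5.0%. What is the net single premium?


NSP = benefit * sum_{k=0}^{n-1} k_p_x * q * v^(k+1)
With constant q=0.017, v=0.952381
Sum = 0.113562
NSP = 190164 * 0.113562
= 21595.4625


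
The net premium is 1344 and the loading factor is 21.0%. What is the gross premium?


Gross = net * (1 + loading)
= 1344 * (1 + 0.21)
= 1344 * 1.21
= 1626.24


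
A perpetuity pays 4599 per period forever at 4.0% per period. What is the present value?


PV = PMT / i
= 4599 / 0.04
= 114975.0


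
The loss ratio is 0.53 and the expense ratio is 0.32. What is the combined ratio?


Combined ratio = loss ratio + expense ratio
= 0.53 + 0.32
= 0.85


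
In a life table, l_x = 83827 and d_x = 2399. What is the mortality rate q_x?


q_x = d_x / l_x
= 2399 / 83827
= 0.0286


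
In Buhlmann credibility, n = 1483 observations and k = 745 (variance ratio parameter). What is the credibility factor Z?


Z = n / (n + k)
= 1483 / (1483 + 745)
= 1483 / 2228
= 0.6656


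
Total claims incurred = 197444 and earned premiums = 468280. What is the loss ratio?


Loss ratio = claims / premiums
= 197444 / 468280
= 0.4216


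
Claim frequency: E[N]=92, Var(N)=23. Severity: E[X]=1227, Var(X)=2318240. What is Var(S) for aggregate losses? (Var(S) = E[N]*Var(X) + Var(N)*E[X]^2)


Var(S) = E[N]*Var(X) + Var(N)*E[X]^2
= 92*2318240 + 23*1227^2
= 213278080 + 34627167
= 2.4791e+08


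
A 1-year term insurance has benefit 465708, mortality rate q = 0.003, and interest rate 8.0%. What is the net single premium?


NSP = benefit * q * v
v = 1/(1+i) = 0.925926
NSP = 465708 * 0.003 * 0.925926
= 1293.6333


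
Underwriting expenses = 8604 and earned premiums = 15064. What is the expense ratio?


Expense ratio = expenses / premiums
= 8604 / 15064
= 0.5712


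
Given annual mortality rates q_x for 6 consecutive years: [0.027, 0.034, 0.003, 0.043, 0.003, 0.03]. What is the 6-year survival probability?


p_k = 1 - q_k for each year
Survival = product of (1 - q_k)
= 0.973 * 0.966 * 0.997 * 0.957 * 0.997 * 0.97
= 0.8673


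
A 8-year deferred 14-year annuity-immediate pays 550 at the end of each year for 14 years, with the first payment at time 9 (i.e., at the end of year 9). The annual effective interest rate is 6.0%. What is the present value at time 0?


PV at time 8 of the 14-year annuity-immediate:
a_n = 550 * (1-(1+0.06)^(-14))/0.06 = 5112.2412
Discount back 8 years to time 0:
PV = 5112.2412 * (1+0.06)^(-8)
= 5112.2412 * 0.627412
= 3207.4833


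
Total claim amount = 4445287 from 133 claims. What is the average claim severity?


severity = total / number
= 4445287 / 133
= 33423.2105


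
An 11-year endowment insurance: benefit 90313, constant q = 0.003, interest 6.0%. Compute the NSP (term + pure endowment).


Term component = 2108.7571
Pure endowment = 11_p_x * v^11 * benefit = 0.967491 * 0.526788 * 90313 = 46029.101
NSP = 48137.8581


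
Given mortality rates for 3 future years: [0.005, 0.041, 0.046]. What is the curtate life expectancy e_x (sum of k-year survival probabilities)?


e_x = sum_{k=1}^{n} k_p_x
k_p_x values:
  1_p_x = 0.995
  2_p_x = 0.954205
  3_p_x = 0.910312
e_x = 2.8595


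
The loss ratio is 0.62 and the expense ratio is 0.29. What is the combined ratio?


Combined ratio = loss ratio + expense ratio
= 0.62 + 0.29
= 0.91


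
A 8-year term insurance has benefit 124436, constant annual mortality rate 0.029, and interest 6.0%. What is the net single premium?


NSP = benefit * sum_{k=0}^{n-1} k_p_x * q * v^(k+1)
With constant q=0.029, v=0.943396
Sum = 0.16429
NSP = 124436 * 0.16429
= 20443.5582


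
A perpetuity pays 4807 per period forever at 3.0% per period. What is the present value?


PV = PMT / i
= 4807 / 0.03
= 160233.3333


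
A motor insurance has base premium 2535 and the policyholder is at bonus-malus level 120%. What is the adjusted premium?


adjusted = base * BM_level / 100
= 2535 * 120 / 100
= 2535 * 1.2
= 3042.0


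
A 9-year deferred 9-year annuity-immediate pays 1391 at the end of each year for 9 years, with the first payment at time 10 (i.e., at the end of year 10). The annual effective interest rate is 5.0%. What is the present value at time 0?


PV at time 9 of the 9-year annuity-immediate:
a_n = 1391 * (1-(1+0.05)^(-9))/0.05 = 9886.98
Discount back 9 years to time 0:
PV = 9886.98 * (1+0.05)^(-9)
= 9886.98 * 0.644609
= 6373.2354


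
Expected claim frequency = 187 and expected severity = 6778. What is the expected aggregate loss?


E[S] = E[N] * E[X]
= 187 * 6778
= 1.2675e+06


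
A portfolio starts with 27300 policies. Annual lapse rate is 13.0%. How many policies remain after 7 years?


remaining = initial * (1 - lapse)^years
= 27300 * (1 - 0.13)^7
= 27300 * 0.377255
= 10299.0559


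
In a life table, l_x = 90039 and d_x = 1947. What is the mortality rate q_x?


q_x = d_x / l_x
= 1947 / 90039
= 0.0216


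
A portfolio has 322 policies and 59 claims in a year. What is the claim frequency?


frequency = claims / policies
= 59 / 322
= 0.1832


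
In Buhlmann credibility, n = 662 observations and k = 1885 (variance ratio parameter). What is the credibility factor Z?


Z = n / (n + k)
= 662 / (662 + 1885)
= 662 / 2547
= 0.2599


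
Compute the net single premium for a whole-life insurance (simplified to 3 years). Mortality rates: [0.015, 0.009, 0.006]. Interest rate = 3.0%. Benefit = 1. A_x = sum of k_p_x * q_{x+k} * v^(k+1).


v = 0.970874
Year 0: k_p_x=1.0, q=0.015, term=0.014563
Year 1: k_p_x=0.985, q=0.009, term=0.008356
Year 2: k_p_x=0.976135, q=0.006, term=0.00536
A_x = 0.0283


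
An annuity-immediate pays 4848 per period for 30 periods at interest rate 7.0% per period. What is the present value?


PV = PMT * (1 - (1+i)^(-n)) / i
= 4848 * (1 - (1+0.07)^(-30)) / 0.07
= 4848 * (1 - 0.131367) / 0.07
= 4848 * 12.409041
= 60159.0317


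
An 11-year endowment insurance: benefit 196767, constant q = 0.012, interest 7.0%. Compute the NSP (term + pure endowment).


Term component = 16816.0624
Pure endowment = 11_p_x * v^11 * benefit = 0.875642 * 0.475093 * 196767 = 81857.2405
NSP = 98673.3029


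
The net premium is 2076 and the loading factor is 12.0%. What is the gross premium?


Gross = net * (1 + loading)
= 2076 * (1 + 0.12)
= 2076 * 1.12
= 2325.12


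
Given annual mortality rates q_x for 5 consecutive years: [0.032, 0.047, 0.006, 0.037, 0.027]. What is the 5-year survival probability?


p_k = 1 - q_k for each year
Survival = product of (1 - q_k)
= 0.968 * 0.953 * 0.994 * 0.963 * 0.973
= 0.8592


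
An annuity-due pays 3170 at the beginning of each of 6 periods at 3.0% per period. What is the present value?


PV_due = PMT * (1-(1+i)^(-n))/i * (1+i)
PV_immediate = 17172.4969
PV_due = 17172.4969 * 1.03
= 17687.6718


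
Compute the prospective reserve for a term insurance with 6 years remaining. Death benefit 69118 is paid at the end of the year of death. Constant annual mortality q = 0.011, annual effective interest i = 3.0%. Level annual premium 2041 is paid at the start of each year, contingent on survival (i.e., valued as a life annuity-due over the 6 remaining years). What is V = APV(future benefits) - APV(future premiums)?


v = 1/(1+i) = 0.970874
APV(future benefits) per unit = sum_{k=0}^{5} k_p_x * q * v^(k+1) = 0.05803
APV(future benefits) = 69118 * 0.05803 = 4010.8831
Life annuity-due factor ä_{x:6} = sum_{k=0}^{5} k_p_x * v^k = 5.433672
APV(future premiums) = 2041 * 5.433672 = 11090.1237
V = 4010.8831 - 11090.1237
= -7079.2405


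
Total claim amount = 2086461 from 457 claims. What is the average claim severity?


severity = total / number
= 2086461 / 457
= 4565.5602


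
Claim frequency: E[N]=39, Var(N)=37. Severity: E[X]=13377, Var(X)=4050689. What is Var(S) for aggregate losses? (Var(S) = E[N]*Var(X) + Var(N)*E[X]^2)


Var(S) = E[N]*Var(X) + Var(N)*E[X]^2
= 39*4050689 + 37*13377^2
= 157976871 + 6620932773
= 6.7789e+09


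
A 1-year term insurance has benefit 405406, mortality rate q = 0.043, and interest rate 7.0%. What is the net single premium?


NSP = benefit * q * v
v = 1/(1+i) = 0.934579
NSP = 405406 * 0.043 * 0.934579
= 16292.0168


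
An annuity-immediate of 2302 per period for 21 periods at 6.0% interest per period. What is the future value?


FV = PMT * ((1+i)^n - 1) / i
= 2302 * ((1.06)^21 - 1) / 0.06
= 2302 * (3.399564 - 1) / 0.06
= 92063.2568


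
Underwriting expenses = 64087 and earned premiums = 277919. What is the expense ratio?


Expense ratio = expenses / premiums
= 64087 / 277919
= 0.2306


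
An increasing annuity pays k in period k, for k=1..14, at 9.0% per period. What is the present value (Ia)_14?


(Ia)_n = sum_{k=1}^{n} k * v^k, v = 1/(1+i)
v = 0.917431
Sum computed term by term:
(Ia)_14 = 47.7495


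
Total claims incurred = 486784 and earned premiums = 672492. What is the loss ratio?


Loss ratio = claims / premiums
= 486784 / 672492
= 0.7239
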